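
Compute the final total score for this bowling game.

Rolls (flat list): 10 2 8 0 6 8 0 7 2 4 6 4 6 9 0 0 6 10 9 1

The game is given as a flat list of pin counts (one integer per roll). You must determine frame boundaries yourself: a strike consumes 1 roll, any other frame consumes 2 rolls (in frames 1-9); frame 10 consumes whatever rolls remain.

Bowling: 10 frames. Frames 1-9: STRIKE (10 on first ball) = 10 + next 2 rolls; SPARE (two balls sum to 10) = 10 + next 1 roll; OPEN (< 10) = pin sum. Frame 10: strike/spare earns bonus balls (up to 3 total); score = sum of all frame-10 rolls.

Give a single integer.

Frame 1: STRIKE. 10 + next two rolls (2+8) = 20. Cumulative: 20
Frame 2: SPARE (2+8=10). 10 + next roll (0) = 10. Cumulative: 30
Frame 3: OPEN (0+6=6). Cumulative: 36
Frame 4: OPEN (8+0=8). Cumulative: 44
Frame 5: OPEN (7+2=9). Cumulative: 53
Frame 6: SPARE (4+6=10). 10 + next roll (4) = 14. Cumulative: 67
Frame 7: SPARE (4+6=10). 10 + next roll (9) = 19. Cumulative: 86
Frame 8: OPEN (9+0=9). Cumulative: 95
Frame 9: OPEN (0+6=6). Cumulative: 101
Frame 10: STRIKE. Sum of all frame-10 rolls (10+9+1) = 20. Cumulative: 121

Answer: 121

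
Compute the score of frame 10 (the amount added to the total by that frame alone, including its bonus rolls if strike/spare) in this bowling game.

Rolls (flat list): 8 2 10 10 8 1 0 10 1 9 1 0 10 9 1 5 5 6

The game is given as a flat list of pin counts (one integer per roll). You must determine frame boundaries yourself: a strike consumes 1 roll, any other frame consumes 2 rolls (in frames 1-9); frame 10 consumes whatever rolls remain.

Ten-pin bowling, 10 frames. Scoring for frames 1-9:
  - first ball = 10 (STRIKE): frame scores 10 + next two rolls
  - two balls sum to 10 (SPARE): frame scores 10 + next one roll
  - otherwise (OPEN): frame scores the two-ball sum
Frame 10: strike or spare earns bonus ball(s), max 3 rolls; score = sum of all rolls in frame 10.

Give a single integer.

Answer: 16

Derivation:
Frame 1: SPARE (8+2=10). 10 + next roll (10) = 20. Cumulative: 20
Frame 2: STRIKE. 10 + next two rolls (10+8) = 28. Cumulative: 48
Frame 3: STRIKE. 10 + next two rolls (8+1) = 19. Cumulative: 67
Frame 4: OPEN (8+1=9). Cumulative: 76
Frame 5: SPARE (0+10=10). 10 + next roll (1) = 11. Cumulative: 87
Frame 6: SPARE (1+9=10). 10 + next roll (1) = 11. Cumulative: 98
Frame 7: OPEN (1+0=1). Cumulative: 99
Frame 8: STRIKE. 10 + next two rolls (9+1) = 20. Cumulative: 119
Frame 9: SPARE (9+1=10). 10 + next roll (5) = 15. Cumulative: 134
Frame 10: SPARE. Sum of all frame-10 rolls (5+5+6) = 16. Cumulative: 150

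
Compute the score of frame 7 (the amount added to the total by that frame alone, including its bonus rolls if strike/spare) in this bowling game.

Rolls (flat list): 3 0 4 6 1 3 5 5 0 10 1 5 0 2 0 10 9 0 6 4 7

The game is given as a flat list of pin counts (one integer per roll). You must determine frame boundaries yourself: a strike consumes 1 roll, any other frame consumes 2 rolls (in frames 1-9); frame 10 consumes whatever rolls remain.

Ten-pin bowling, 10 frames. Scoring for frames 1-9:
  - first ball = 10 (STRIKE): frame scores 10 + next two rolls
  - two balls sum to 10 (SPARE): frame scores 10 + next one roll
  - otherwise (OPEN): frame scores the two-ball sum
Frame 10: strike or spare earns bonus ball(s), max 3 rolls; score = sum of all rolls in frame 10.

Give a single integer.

Answer: 2

Derivation:
Frame 1: OPEN (3+0=3). Cumulative: 3
Frame 2: SPARE (4+6=10). 10 + next roll (1) = 11. Cumulative: 14
Frame 3: OPEN (1+3=4). Cumulative: 18
Frame 4: SPARE (5+5=10). 10 + next roll (0) = 10. Cumulative: 28
Frame 5: SPARE (0+10=10). 10 + next roll (1) = 11. Cumulative: 39
Frame 6: OPEN (1+5=6). Cumulative: 45
Frame 7: OPEN (0+2=2). Cumulative: 47
Frame 8: SPARE (0+10=10). 10 + next roll (9) = 19. Cumulative: 66
Frame 9: OPEN (9+0=9). Cumulative: 75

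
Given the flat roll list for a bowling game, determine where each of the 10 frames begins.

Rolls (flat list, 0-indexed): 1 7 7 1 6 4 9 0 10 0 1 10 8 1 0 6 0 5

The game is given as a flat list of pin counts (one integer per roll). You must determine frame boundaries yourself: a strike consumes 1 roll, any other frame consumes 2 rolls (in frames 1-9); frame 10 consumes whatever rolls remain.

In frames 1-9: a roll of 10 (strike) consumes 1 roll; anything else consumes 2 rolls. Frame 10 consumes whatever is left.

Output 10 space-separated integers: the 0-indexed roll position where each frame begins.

Frame 1 starts at roll index 0: rolls=1,7 (sum=8), consumes 2 rolls
Frame 2 starts at roll index 2: rolls=7,1 (sum=8), consumes 2 rolls
Frame 3 starts at roll index 4: rolls=6,4 (sum=10), consumes 2 rolls
Frame 4 starts at roll index 6: rolls=9,0 (sum=9), consumes 2 rolls
Frame 5 starts at roll index 8: roll=10 (strike), consumes 1 roll
Frame 6 starts at roll index 9: rolls=0,1 (sum=1), consumes 2 rolls
Frame 7 starts at roll index 11: roll=10 (strike), consumes 1 roll
Frame 8 starts at roll index 12: rolls=8,1 (sum=9), consumes 2 rolls
Frame 9 starts at roll index 14: rolls=0,6 (sum=6), consumes 2 rolls
Frame 10 starts at roll index 16: 2 remaining rolls

Answer: 0 2 4 6 8 9 11 12 14 16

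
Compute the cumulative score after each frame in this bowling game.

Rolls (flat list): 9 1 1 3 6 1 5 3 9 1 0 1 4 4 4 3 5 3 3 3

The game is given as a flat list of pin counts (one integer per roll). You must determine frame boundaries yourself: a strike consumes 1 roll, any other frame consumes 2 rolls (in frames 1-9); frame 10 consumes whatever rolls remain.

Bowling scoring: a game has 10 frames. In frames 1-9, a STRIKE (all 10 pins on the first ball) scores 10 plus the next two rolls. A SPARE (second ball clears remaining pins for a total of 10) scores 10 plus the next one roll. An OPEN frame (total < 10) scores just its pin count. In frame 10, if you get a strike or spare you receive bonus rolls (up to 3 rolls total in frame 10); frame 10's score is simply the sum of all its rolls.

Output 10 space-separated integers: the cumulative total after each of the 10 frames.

Frame 1: SPARE (9+1=10). 10 + next roll (1) = 11. Cumulative: 11
Frame 2: OPEN (1+3=4). Cumulative: 15
Frame 3: OPEN (6+1=7). Cumulative: 22
Frame 4: OPEN (5+3=8). Cumulative: 30
Frame 5: SPARE (9+1=10). 10 + next roll (0) = 10. Cumulative: 40
Frame 6: OPEN (0+1=1). Cumulative: 41
Frame 7: OPEN (4+4=8). Cumulative: 49
Frame 8: OPEN (4+3=7). Cumulative: 56
Frame 9: OPEN (5+3=8). Cumulative: 64
Frame 10: OPEN. Sum of all frame-10 rolls (3+3) = 6. Cumulative: 70

Answer: 11 15 22 30 40 41 49 56 64 70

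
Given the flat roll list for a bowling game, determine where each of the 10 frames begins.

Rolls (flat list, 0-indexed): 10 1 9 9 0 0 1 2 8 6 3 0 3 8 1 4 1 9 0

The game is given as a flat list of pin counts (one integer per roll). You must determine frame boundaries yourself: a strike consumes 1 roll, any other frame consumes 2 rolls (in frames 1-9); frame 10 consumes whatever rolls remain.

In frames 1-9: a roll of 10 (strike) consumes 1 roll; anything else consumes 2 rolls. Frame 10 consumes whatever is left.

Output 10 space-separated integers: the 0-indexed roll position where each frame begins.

Answer: 0 1 3 5 7 9 11 13 15 17

Derivation:
Frame 1 starts at roll index 0: roll=10 (strike), consumes 1 roll
Frame 2 starts at roll index 1: rolls=1,9 (sum=10), consumes 2 rolls
Frame 3 starts at roll index 3: rolls=9,0 (sum=9), consumes 2 rolls
Frame 4 starts at roll index 5: rolls=0,1 (sum=1), consumes 2 rolls
Frame 5 starts at roll index 7: rolls=2,8 (sum=10), consumes 2 rolls
Frame 6 starts at roll index 9: rolls=6,3 (sum=9), consumes 2 rolls
Frame 7 starts at roll index 11: rolls=0,3 (sum=3), consumes 2 rolls
Frame 8 starts at roll index 13: rolls=8,1 (sum=9), consumes 2 rolls
Frame 9 starts at roll index 15: rolls=4,1 (sum=5), consumes 2 rolls
Frame 10 starts at roll index 17: 2 remaining rolls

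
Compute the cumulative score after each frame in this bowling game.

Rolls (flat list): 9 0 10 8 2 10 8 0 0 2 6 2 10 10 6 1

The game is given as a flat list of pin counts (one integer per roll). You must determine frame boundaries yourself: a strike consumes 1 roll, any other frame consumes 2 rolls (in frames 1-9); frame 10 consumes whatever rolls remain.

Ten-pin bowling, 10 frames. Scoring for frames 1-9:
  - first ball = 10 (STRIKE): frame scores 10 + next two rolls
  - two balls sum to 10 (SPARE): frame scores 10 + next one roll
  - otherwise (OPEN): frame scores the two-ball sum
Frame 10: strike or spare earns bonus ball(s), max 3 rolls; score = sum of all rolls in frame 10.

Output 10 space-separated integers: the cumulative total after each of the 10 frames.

Answer: 9 29 49 67 75 77 85 111 128 135

Derivation:
Frame 1: OPEN (9+0=9). Cumulative: 9
Frame 2: STRIKE. 10 + next two rolls (8+2) = 20. Cumulative: 29
Frame 3: SPARE (8+2=10). 10 + next roll (10) = 20. Cumulative: 49
Frame 4: STRIKE. 10 + next two rolls (8+0) = 18. Cumulative: 67
Frame 5: OPEN (8+0=8). Cumulative: 75
Frame 6: OPEN (0+2=2). Cumulative: 77
Frame 7: OPEN (6+2=8). Cumulative: 85
Frame 8: STRIKE. 10 + next two rolls (10+6) = 26. Cumulative: 111
Frame 9: STRIKE. 10 + next two rolls (6+1) = 17. Cumulative: 128
Frame 10: OPEN. Sum of all frame-10 rolls (6+1) = 7. Cumulative: 135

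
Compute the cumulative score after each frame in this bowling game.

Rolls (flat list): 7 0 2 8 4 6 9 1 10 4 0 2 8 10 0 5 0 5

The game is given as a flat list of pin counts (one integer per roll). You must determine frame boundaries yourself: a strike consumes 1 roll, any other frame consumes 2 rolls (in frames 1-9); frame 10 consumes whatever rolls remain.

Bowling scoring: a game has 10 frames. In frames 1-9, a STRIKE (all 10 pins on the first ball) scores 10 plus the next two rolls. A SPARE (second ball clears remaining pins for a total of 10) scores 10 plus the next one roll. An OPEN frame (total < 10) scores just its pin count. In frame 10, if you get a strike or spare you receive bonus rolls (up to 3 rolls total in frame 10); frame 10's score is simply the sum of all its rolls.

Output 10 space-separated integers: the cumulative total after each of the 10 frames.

Frame 1: OPEN (7+0=7). Cumulative: 7
Frame 2: SPARE (2+8=10). 10 + next roll (4) = 14. Cumulative: 21
Frame 3: SPARE (4+6=10). 10 + next roll (9) = 19. Cumulative: 40
Frame 4: SPARE (9+1=10). 10 + next roll (10) = 20. Cumulative: 60
Frame 5: STRIKE. 10 + next two rolls (4+0) = 14. Cumulative: 74
Frame 6: OPEN (4+0=4). Cumulative: 78
Frame 7: SPARE (2+8=10). 10 + next roll (10) = 20. Cumulative: 98
Frame 8: STRIKE. 10 + next two rolls (0+5) = 15. Cumulative: 113
Frame 9: OPEN (0+5=5). Cumulative: 118
Frame 10: OPEN. Sum of all frame-10 rolls (0+5) = 5. Cumulative: 123

Answer: 7 21 40 60 74 78 98 113 118 123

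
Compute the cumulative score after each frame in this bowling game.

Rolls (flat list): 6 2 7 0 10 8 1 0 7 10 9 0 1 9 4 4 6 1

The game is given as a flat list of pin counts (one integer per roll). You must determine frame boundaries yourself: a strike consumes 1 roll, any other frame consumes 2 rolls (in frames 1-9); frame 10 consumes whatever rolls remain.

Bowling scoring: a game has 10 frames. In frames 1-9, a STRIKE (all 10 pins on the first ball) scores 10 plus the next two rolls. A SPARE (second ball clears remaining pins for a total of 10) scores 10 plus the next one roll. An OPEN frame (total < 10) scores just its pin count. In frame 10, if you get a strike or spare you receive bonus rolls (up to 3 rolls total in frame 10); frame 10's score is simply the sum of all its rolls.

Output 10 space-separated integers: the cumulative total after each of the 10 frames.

Frame 1: OPEN (6+2=8). Cumulative: 8
Frame 2: OPEN (7+0=7). Cumulative: 15
Frame 3: STRIKE. 10 + next two rolls (8+1) = 19. Cumulative: 34
Frame 4: OPEN (8+1=9). Cumulative: 43
Frame 5: OPEN (0+7=7). Cumulative: 50
Frame 6: STRIKE. 10 + next two rolls (9+0) = 19. Cumulative: 69
Frame 7: OPEN (9+0=9). Cumulative: 78
Frame 8: SPARE (1+9=10). 10 + next roll (4) = 14. Cumulative: 92
Frame 9: OPEN (4+4=8). Cumulative: 100
Frame 10: OPEN. Sum of all frame-10 rolls (6+1) = 7. Cumulative: 107

Answer: 8 15 34 43 50 69 78 92 100 107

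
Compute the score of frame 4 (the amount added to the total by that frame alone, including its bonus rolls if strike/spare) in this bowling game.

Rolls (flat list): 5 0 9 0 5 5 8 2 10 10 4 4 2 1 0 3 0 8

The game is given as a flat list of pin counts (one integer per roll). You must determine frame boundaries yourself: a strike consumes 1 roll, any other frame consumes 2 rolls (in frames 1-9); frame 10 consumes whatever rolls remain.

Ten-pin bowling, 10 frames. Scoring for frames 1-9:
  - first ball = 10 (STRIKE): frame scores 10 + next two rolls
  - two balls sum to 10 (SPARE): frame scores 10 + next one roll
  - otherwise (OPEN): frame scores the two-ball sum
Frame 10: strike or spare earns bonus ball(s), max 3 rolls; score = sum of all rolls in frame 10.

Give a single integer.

Frame 1: OPEN (5+0=5). Cumulative: 5
Frame 2: OPEN (9+0=9). Cumulative: 14
Frame 3: SPARE (5+5=10). 10 + next roll (8) = 18. Cumulative: 32
Frame 4: SPARE (8+2=10). 10 + next roll (10) = 20. Cumulative: 52
Frame 5: STRIKE. 10 + next two rolls (10+4) = 24. Cumulative: 76
Frame 6: STRIKE. 10 + next two rolls (4+4) = 18. Cumulative: 94

Answer: 20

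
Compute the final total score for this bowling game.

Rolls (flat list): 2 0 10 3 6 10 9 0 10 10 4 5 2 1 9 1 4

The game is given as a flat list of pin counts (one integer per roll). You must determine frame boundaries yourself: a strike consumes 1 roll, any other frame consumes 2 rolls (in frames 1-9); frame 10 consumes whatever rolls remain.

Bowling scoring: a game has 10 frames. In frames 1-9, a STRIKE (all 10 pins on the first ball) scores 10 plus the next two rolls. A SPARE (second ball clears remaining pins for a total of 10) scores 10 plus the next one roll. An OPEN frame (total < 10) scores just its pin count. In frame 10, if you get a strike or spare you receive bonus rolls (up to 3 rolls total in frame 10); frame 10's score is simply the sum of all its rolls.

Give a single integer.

Answer: 127

Derivation:
Frame 1: OPEN (2+0=2). Cumulative: 2
Frame 2: STRIKE. 10 + next two rolls (3+6) = 19. Cumulative: 21
Frame 3: OPEN (3+6=9). Cumulative: 30
Frame 4: STRIKE. 10 + next two rolls (9+0) = 19. Cumulative: 49
Frame 5: OPEN (9+0=9). Cumulative: 58
Frame 6: STRIKE. 10 + next two rolls (10+4) = 24. Cumulative: 82
Frame 7: STRIKE. 10 + next two rolls (4+5) = 19. Cumulative: 101
Frame 8: OPEN (4+5=9). Cumulative: 110
Frame 9: OPEN (2+1=3). Cumulative: 113
Frame 10: SPARE. Sum of all frame-10 rolls (9+1+4) = 14. Cumulative: 127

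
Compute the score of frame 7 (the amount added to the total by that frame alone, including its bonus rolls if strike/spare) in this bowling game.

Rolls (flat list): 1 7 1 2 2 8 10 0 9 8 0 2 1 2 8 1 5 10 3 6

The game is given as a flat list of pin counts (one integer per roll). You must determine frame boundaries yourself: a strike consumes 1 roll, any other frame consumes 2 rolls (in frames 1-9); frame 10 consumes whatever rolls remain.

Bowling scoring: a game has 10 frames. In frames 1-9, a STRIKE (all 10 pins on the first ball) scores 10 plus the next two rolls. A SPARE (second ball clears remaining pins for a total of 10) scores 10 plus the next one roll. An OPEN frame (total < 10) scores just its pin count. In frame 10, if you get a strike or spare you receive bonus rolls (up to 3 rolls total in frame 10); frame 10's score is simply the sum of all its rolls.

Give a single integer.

Answer: 3

Derivation:
Frame 1: OPEN (1+7=8). Cumulative: 8
Frame 2: OPEN (1+2=3). Cumulative: 11
Frame 3: SPARE (2+8=10). 10 + next roll (10) = 20. Cumulative: 31
Frame 4: STRIKE. 10 + next two rolls (0+9) = 19. Cumulative: 50
Frame 5: OPEN (0+9=9). Cumulative: 59
Frame 6: OPEN (8+0=8). Cumulative: 67
Frame 7: OPEN (2+1=3). Cumulative: 70
Frame 8: SPARE (2+8=10). 10 + next roll (1) = 11. Cumulative: 81
Frame 9: OPEN (1+5=6). Cumulative: 87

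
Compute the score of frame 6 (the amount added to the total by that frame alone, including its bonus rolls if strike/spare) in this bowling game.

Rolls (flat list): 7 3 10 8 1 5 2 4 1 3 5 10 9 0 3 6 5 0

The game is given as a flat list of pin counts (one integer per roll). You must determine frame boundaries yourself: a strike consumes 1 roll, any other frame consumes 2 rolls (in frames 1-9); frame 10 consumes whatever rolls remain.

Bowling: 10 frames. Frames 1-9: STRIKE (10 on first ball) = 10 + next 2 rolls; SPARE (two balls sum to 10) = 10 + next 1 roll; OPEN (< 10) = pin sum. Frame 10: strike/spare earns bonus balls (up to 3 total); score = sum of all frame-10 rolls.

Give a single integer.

Answer: 8

Derivation:
Frame 1: SPARE (7+3=10). 10 + next roll (10) = 20. Cumulative: 20
Frame 2: STRIKE. 10 + next two rolls (8+1) = 19. Cumulative: 39
Frame 3: OPEN (8+1=9). Cumulative: 48
Frame 4: OPEN (5+2=7). Cumulative: 55
Frame 5: OPEN (4+1=5). Cumulative: 60
Frame 6: OPEN (3+5=8). Cumulative: 68
Frame 7: STRIKE. 10 + next two rolls (9+0) = 19. Cumulative: 87
Frame 8: OPEN (9+0=9). Cumulative: 96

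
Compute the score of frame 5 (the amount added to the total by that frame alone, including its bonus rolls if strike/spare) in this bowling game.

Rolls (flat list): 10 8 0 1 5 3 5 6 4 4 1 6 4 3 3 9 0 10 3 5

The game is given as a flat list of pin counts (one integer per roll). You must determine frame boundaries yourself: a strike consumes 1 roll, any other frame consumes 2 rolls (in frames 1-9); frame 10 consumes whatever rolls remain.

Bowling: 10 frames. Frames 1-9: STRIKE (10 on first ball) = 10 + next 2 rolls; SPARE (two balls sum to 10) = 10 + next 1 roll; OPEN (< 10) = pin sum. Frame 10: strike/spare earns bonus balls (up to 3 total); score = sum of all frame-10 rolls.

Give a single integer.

Answer: 14

Derivation:
Frame 1: STRIKE. 10 + next two rolls (8+0) = 18. Cumulative: 18
Frame 2: OPEN (8+0=8). Cumulative: 26
Frame 3: OPEN (1+5=6). Cumulative: 32
Frame 4: OPEN (3+5=8). Cumulative: 40
Frame 5: SPARE (6+4=10). 10 + next roll (4) = 14. Cumulative: 54
Frame 6: OPEN (4+1=5). Cumulative: 59
Frame 7: SPARE (6+4=10). 10 + next roll (3) = 13. Cumulative: 72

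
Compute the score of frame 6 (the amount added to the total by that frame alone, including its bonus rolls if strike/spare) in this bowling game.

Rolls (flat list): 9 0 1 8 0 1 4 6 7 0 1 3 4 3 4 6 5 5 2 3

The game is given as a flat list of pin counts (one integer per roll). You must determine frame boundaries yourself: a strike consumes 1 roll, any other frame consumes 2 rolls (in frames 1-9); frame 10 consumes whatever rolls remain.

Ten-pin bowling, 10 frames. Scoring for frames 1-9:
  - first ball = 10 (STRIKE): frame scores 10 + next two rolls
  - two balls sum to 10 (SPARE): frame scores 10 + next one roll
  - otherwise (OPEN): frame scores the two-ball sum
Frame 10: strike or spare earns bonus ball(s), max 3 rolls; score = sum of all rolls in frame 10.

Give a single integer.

Answer: 4

Derivation:
Frame 1: OPEN (9+0=9). Cumulative: 9
Frame 2: OPEN (1+8=9). Cumulative: 18
Frame 3: OPEN (0+1=1). Cumulative: 19
Frame 4: SPARE (4+6=10). 10 + next roll (7) = 17. Cumulative: 36
Frame 5: OPEN (7+0=7). Cumulative: 43
Frame 6: OPEN (1+3=4). Cumulative: 47
Frame 7: OPEN (4+3=7). Cumulative: 54
Frame 8: SPARE (4+6=10). 10 + next roll (5) = 15. Cumulative: 69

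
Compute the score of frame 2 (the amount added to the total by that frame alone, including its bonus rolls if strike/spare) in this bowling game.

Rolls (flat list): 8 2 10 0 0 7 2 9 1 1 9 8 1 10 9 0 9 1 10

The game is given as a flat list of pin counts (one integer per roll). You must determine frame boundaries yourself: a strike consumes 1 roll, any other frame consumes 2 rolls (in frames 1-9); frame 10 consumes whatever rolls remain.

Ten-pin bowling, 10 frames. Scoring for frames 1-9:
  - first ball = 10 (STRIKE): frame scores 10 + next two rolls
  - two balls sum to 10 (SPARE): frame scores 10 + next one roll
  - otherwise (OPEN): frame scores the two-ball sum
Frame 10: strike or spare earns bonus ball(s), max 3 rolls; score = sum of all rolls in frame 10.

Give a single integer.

Answer: 10

Derivation:
Frame 1: SPARE (8+2=10). 10 + next roll (10) = 20. Cumulative: 20
Frame 2: STRIKE. 10 + next two rolls (0+0) = 10. Cumulative: 30
Frame 3: OPEN (0+0=0). Cumulative: 30
Frame 4: OPEN (7+2=9). Cumulative: 39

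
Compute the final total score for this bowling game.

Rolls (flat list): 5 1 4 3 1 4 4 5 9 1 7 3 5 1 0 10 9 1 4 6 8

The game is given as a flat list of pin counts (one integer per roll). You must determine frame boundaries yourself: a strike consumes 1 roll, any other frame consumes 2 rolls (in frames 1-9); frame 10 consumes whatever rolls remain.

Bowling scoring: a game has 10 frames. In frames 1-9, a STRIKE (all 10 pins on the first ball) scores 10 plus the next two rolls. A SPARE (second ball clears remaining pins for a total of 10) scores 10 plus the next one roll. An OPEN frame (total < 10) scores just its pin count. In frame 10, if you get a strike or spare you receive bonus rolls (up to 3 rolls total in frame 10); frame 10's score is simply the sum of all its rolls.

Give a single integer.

Frame 1: OPEN (5+1=6). Cumulative: 6
Frame 2: OPEN (4+3=7). Cumulative: 13
Frame 3: OPEN (1+4=5). Cumulative: 18
Frame 4: OPEN (4+5=9). Cumulative: 27
Frame 5: SPARE (9+1=10). 10 + next roll (7) = 17. Cumulative: 44
Frame 6: SPARE (7+3=10). 10 + next roll (5) = 15. Cumulative: 59
Frame 7: OPEN (5+1=6). Cumulative: 65
Frame 8: SPARE (0+10=10). 10 + next roll (9) = 19. Cumulative: 84
Frame 9: SPARE (9+1=10). 10 + next roll (4) = 14. Cumulative: 98
Frame 10: SPARE. Sum of all frame-10 rolls (4+6+8) = 18. Cumulative: 116

Answer: 116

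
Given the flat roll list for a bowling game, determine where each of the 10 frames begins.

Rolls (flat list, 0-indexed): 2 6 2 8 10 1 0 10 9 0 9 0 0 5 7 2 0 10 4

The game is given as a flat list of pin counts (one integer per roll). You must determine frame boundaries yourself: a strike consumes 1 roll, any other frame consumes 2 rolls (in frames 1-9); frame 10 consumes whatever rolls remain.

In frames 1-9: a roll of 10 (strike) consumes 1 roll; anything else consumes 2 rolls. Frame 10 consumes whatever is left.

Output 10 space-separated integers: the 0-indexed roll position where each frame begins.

Frame 1 starts at roll index 0: rolls=2,6 (sum=8), consumes 2 rolls
Frame 2 starts at roll index 2: rolls=2,8 (sum=10), consumes 2 rolls
Frame 3 starts at roll index 4: roll=10 (strike), consumes 1 roll
Frame 4 starts at roll index 5: rolls=1,0 (sum=1), consumes 2 rolls
Frame 5 starts at roll index 7: roll=10 (strike), consumes 1 roll
Frame 6 starts at roll index 8: rolls=9,0 (sum=9), consumes 2 rolls
Frame 7 starts at roll index 10: rolls=9,0 (sum=9), consumes 2 rolls
Frame 8 starts at roll index 12: rolls=0,5 (sum=5), consumes 2 rolls
Frame 9 starts at roll index 14: rolls=7,2 (sum=9), consumes 2 rolls
Frame 10 starts at roll index 16: 3 remaining rolls

Answer: 0 2 4 5 7 8 10 12 14 16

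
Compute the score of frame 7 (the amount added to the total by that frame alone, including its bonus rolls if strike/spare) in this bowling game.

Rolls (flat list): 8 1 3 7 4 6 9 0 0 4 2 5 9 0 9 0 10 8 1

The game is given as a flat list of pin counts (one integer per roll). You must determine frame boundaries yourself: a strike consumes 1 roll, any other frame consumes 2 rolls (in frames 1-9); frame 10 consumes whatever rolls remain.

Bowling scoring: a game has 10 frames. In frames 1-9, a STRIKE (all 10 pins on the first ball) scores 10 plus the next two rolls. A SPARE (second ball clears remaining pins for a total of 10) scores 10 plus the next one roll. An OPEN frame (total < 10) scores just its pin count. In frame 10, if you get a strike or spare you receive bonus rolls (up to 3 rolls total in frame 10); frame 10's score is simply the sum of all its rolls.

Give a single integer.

Answer: 9

Derivation:
Frame 1: OPEN (8+1=9). Cumulative: 9
Frame 2: SPARE (3+7=10). 10 + next roll (4) = 14. Cumulative: 23
Frame 3: SPARE (4+6=10). 10 + next roll (9) = 19. Cumulative: 42
Frame 4: OPEN (9+0=9). Cumulative: 51
Frame 5: OPEN (0+4=4). Cumulative: 55
Frame 6: OPEN (2+5=7). Cumulative: 62
Frame 7: OPEN (9+0=9). Cumulative: 71
Frame 8: OPEN (9+0=9). Cumulative: 80
Frame 9: STRIKE. 10 + next two rolls (8+1) = 19. Cumulative: 99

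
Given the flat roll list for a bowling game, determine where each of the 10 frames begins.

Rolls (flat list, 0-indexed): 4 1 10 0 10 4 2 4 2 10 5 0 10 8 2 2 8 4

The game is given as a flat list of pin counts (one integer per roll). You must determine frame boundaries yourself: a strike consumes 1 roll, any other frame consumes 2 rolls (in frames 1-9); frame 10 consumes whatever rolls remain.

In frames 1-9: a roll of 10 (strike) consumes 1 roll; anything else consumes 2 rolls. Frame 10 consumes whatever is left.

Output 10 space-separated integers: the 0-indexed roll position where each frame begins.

Frame 1 starts at roll index 0: rolls=4,1 (sum=5), consumes 2 rolls
Frame 2 starts at roll index 2: roll=10 (strike), consumes 1 roll
Frame 3 starts at roll index 3: rolls=0,10 (sum=10), consumes 2 rolls
Frame 4 starts at roll index 5: rolls=4,2 (sum=6), consumes 2 rolls
Frame 5 starts at roll index 7: rolls=4,2 (sum=6), consumes 2 rolls
Frame 6 starts at roll index 9: roll=10 (strike), consumes 1 roll
Frame 7 starts at roll index 10: rolls=5,0 (sum=5), consumes 2 rolls
Frame 8 starts at roll index 12: roll=10 (strike), consumes 1 roll
Frame 9 starts at roll index 13: rolls=8,2 (sum=10), consumes 2 rolls
Frame 10 starts at roll index 15: 3 remaining rolls

Answer: 0 2 3 5 7 9 10 12 13 15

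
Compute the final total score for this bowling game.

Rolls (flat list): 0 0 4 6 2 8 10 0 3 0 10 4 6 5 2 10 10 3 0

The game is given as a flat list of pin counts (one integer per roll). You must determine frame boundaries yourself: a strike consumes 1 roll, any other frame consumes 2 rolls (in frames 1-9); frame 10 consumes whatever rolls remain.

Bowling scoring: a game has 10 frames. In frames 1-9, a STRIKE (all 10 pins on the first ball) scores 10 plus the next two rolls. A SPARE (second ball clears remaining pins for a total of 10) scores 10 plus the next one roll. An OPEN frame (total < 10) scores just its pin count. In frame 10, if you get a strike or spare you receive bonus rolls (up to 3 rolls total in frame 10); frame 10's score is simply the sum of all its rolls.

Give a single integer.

Answer: 120

Derivation:
Frame 1: OPEN (0+0=0). Cumulative: 0
Frame 2: SPARE (4+6=10). 10 + next roll (2) = 12. Cumulative: 12
Frame 3: SPARE (2+8=10). 10 + next roll (10) = 20. Cumulative: 32
Frame 4: STRIKE. 10 + next two rolls (0+3) = 13. Cumulative: 45
Frame 5: OPEN (0+3=3). Cumulative: 48
Frame 6: SPARE (0+10=10). 10 + next roll (4) = 14. Cumulative: 62
Frame 7: SPARE (4+6=10). 10 + next roll (5) = 15. Cumulative: 77
Frame 8: OPEN (5+2=7). Cumulative: 84
Frame 9: STRIKE. 10 + next two rolls (10+3) = 23. Cumulative: 107
Frame 10: STRIKE. Sum of all frame-10 rolls (10+3+0) = 13. Cumulative: 120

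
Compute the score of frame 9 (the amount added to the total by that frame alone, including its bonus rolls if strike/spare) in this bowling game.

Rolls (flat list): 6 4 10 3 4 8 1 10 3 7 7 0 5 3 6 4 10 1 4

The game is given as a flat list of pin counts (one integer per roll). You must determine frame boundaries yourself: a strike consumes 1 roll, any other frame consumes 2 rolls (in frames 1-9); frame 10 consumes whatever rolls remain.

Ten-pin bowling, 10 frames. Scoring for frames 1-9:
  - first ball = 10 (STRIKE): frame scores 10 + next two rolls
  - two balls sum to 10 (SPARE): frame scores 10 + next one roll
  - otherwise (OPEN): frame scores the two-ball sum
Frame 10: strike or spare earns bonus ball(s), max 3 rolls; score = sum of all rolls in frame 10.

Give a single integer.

Answer: 20

Derivation:
Frame 1: SPARE (6+4=10). 10 + next roll (10) = 20. Cumulative: 20
Frame 2: STRIKE. 10 + next two rolls (3+4) = 17. Cumulative: 37
Frame 3: OPEN (3+4=7). Cumulative: 44
Frame 4: OPEN (8+1=9). Cumulative: 53
Frame 5: STRIKE. 10 + next two rolls (3+7) = 20. Cumulative: 73
Frame 6: SPARE (3+7=10). 10 + next roll (7) = 17. Cumulative: 90
Frame 7: OPEN (7+0=7). Cumulative: 97
Frame 8: OPEN (5+3=8). Cumulative: 105
Frame 9: SPARE (6+4=10). 10 + next roll (10) = 20. Cumulative: 125
Frame 10: STRIKE. Sum of all frame-10 rolls (10+1+4) = 15. Cumulative: 140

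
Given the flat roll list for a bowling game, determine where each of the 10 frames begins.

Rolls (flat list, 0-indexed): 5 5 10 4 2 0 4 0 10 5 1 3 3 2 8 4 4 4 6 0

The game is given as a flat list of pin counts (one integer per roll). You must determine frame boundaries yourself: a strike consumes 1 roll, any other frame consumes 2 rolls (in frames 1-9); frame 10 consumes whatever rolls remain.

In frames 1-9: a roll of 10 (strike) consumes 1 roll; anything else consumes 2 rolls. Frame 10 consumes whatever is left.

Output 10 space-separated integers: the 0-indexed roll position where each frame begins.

Answer: 0 2 3 5 7 9 11 13 15 17

Derivation:
Frame 1 starts at roll index 0: rolls=5,5 (sum=10), consumes 2 rolls
Frame 2 starts at roll index 2: roll=10 (strike), consumes 1 roll
Frame 3 starts at roll index 3: rolls=4,2 (sum=6), consumes 2 rolls
Frame 4 starts at roll index 5: rolls=0,4 (sum=4), consumes 2 rolls
Frame 5 starts at roll index 7: rolls=0,10 (sum=10), consumes 2 rolls
Frame 6 starts at roll index 9: rolls=5,1 (sum=6), consumes 2 rolls
Frame 7 starts at roll index 11: rolls=3,3 (sum=6), consumes 2 rolls
Frame 8 starts at roll index 13: rolls=2,8 (sum=10), consumes 2 rolls
Frame 9 starts at roll index 15: rolls=4,4 (sum=8), consumes 2 rolls
Frame 10 starts at roll index 17: 3 remaining rolls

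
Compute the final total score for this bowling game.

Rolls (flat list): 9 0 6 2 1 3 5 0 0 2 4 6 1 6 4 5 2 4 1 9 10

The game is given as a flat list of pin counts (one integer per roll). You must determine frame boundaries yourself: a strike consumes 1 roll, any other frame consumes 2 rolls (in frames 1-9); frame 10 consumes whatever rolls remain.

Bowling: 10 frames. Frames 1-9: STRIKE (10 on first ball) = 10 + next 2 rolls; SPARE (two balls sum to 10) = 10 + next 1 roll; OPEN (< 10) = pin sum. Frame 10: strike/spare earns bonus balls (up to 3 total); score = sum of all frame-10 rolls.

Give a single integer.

Frame 1: OPEN (9+0=9). Cumulative: 9
Frame 2: OPEN (6+2=8). Cumulative: 17
Frame 3: OPEN (1+3=4). Cumulative: 21
Frame 4: OPEN (5+0=5). Cumulative: 26
Frame 5: OPEN (0+2=2). Cumulative: 28
Frame 6: SPARE (4+6=10). 10 + next roll (1) = 11. Cumulative: 39
Frame 7: OPEN (1+6=7). Cumulative: 46
Frame 8: OPEN (4+5=9). Cumulative: 55
Frame 9: OPEN (2+4=6). Cumulative: 61
Frame 10: SPARE. Sum of all frame-10 rolls (1+9+10) = 20. Cumulative: 81

Answer: 81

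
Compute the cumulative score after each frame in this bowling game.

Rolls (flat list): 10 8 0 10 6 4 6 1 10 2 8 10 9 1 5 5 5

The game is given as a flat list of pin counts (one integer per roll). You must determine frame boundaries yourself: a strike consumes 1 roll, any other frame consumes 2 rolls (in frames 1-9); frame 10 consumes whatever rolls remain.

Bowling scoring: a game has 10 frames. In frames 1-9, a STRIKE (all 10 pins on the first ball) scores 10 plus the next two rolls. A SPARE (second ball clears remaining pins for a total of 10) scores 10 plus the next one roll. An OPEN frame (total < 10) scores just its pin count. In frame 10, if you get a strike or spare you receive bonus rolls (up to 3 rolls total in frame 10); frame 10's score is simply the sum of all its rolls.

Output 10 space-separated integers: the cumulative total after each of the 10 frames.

Frame 1: STRIKE. 10 + next two rolls (8+0) = 18. Cumulative: 18
Frame 2: OPEN (8+0=8). Cumulative: 26
Frame 3: STRIKE. 10 + next two rolls (6+4) = 20. Cumulative: 46
Frame 4: SPARE (6+4=10). 10 + next roll (6) = 16. Cumulative: 62
Frame 5: OPEN (6+1=7). Cumulative: 69
Frame 6: STRIKE. 10 + next two rolls (2+8) = 20. Cumulative: 89
Frame 7: SPARE (2+8=10). 10 + next roll (10) = 20. Cumulative: 109
Frame 8: STRIKE. 10 + next two rolls (9+1) = 20. Cumulative: 129
Frame 9: SPARE (9+1=10). 10 + next roll (5) = 15. Cumulative: 144
Frame 10: SPARE. Sum of all frame-10 rolls (5+5+5) = 15. Cumulative: 159

Answer: 18 26 46 62 69 89 109 129 144 159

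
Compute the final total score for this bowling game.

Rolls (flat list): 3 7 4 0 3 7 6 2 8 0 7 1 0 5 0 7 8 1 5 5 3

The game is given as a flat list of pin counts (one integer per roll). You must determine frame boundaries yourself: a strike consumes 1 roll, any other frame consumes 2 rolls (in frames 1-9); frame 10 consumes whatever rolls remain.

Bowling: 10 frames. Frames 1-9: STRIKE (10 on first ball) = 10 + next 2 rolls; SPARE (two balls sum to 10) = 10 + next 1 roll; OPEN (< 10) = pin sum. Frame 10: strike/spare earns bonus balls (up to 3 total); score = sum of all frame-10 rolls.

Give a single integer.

Answer: 92

Derivation:
Frame 1: SPARE (3+7=10). 10 + next roll (4) = 14. Cumulative: 14
Frame 2: OPEN (4+0=4). Cumulative: 18
Frame 3: SPARE (3+7=10). 10 + next roll (6) = 16. Cumulative: 34
Frame 4: OPEN (6+2=8). Cumulative: 42
Frame 5: OPEN (8+0=8). Cumulative: 50
Frame 6: OPEN (7+1=8). Cumulative: 58
Frame 7: OPEN (0+5=5). Cumulative: 63
Frame 8: OPEN (0+7=7). Cumulative: 70
Frame 9: OPEN (8+1=9). Cumulative: 79
Frame 10: SPARE. Sum of all frame-10 rolls (5+5+3) = 13. Cumulative: 92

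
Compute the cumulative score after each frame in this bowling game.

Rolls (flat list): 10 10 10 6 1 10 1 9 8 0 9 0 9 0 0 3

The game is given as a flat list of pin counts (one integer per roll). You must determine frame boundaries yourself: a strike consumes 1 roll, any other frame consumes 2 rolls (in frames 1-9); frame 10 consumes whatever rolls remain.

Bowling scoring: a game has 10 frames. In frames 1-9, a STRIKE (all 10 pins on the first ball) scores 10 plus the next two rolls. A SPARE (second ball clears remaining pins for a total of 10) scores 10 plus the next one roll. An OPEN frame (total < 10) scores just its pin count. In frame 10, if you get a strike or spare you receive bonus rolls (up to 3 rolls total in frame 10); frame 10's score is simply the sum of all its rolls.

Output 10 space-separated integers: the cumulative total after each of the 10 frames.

Answer: 30 56 73 80 100 118 126 135 144 147

Derivation:
Frame 1: STRIKE. 10 + next two rolls (10+10) = 30. Cumulative: 30
Frame 2: STRIKE. 10 + next two rolls (10+6) = 26. Cumulative: 56
Frame 3: STRIKE. 10 + next two rolls (6+1) = 17. Cumulative: 73
Frame 4: OPEN (6+1=7). Cumulative: 80
Frame 5: STRIKE. 10 + next two rolls (1+9) = 20. Cumulative: 100
Frame 6: SPARE (1+9=10). 10 + next roll (8) = 18. Cumulative: 118
Frame 7: OPEN (8+0=8). Cumulative: 126
Frame 8: OPEN (9+0=9). Cumulative: 135
Frame 9: OPEN (9+0=9). Cumulative: 144
Frame 10: OPEN. Sum of all frame-10 rolls (0+3) = 3. Cumulative: 147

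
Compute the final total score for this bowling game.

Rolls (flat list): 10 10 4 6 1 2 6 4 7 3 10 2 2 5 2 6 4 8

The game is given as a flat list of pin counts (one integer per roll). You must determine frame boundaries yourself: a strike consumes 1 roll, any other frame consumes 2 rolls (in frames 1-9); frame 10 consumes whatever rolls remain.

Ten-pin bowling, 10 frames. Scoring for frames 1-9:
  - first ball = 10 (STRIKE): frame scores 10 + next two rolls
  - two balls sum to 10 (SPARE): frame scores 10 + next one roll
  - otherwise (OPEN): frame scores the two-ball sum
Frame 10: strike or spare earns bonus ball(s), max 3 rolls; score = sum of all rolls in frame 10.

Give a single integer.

Frame 1: STRIKE. 10 + next two rolls (10+4) = 24. Cumulative: 24
Frame 2: STRIKE. 10 + next two rolls (4+6) = 20. Cumulative: 44
Frame 3: SPARE (4+6=10). 10 + next roll (1) = 11. Cumulative: 55
Frame 4: OPEN (1+2=3). Cumulative: 58
Frame 5: SPARE (6+4=10). 10 + next roll (7) = 17. Cumulative: 75
Frame 6: SPARE (7+3=10). 10 + next roll (10) = 20. Cumulative: 95
Frame 7: STRIKE. 10 + next two rolls (2+2) = 14. Cumulative: 109
Frame 8: OPEN (2+2=4). Cumulative: 113
Frame 9: OPEN (5+2=7). Cumulative: 120
Frame 10: SPARE. Sum of all frame-10 rolls (6+4+8) = 18. Cumulative: 138

Answer: 138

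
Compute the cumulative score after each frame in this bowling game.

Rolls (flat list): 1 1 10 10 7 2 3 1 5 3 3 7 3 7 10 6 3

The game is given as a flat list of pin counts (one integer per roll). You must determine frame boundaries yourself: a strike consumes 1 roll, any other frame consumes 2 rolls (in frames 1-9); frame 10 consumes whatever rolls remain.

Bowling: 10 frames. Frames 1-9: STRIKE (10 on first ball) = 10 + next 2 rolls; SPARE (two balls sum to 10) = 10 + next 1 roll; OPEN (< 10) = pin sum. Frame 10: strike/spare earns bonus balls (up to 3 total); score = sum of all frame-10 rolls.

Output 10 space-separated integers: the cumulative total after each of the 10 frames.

Frame 1: OPEN (1+1=2). Cumulative: 2
Frame 2: STRIKE. 10 + next two rolls (10+7) = 27. Cumulative: 29
Frame 3: STRIKE. 10 + next two rolls (7+2) = 19. Cumulative: 48
Frame 4: OPEN (7+2=9). Cumulative: 57
Frame 5: OPEN (3+1=4). Cumulative: 61
Frame 6: OPEN (5+3=8). Cumulative: 69
Frame 7: SPARE (3+7=10). 10 + next roll (3) = 13. Cumulative: 82
Frame 8: SPARE (3+7=10). 10 + next roll (10) = 20. Cumulative: 102
Frame 9: STRIKE. 10 + next two rolls (6+3) = 19. Cumulative: 121
Frame 10: OPEN. Sum of all frame-10 rolls (6+3) = 9. Cumulative: 130

Answer: 2 29 48 57 61 69 82 102 121 130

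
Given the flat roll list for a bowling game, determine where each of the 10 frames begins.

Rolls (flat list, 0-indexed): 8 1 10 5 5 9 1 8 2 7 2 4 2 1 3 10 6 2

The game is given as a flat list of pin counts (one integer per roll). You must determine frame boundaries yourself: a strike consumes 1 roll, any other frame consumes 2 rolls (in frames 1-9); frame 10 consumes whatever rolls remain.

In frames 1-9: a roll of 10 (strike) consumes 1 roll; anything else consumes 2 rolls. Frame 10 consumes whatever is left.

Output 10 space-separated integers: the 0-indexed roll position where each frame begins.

Answer: 0 2 3 5 7 9 11 13 15 16

Derivation:
Frame 1 starts at roll index 0: rolls=8,1 (sum=9), consumes 2 rolls
Frame 2 starts at roll index 2: roll=10 (strike), consumes 1 roll
Frame 3 starts at roll index 3: rolls=5,5 (sum=10), consumes 2 rolls
Frame 4 starts at roll index 5: rolls=9,1 (sum=10), consumes 2 rolls
Frame 5 starts at roll index 7: rolls=8,2 (sum=10), consumes 2 rolls
Frame 6 starts at roll index 9: rolls=7,2 (sum=9), consumes 2 rolls
Frame 7 starts at roll index 11: rolls=4,2 (sum=6), consumes 2 rolls
Frame 8 starts at roll index 13: rolls=1,3 (sum=4), consumes 2 rolls
Frame 9 starts at roll index 15: roll=10 (strike), consumes 1 roll
Frame 10 starts at roll index 16: 2 remaining rolls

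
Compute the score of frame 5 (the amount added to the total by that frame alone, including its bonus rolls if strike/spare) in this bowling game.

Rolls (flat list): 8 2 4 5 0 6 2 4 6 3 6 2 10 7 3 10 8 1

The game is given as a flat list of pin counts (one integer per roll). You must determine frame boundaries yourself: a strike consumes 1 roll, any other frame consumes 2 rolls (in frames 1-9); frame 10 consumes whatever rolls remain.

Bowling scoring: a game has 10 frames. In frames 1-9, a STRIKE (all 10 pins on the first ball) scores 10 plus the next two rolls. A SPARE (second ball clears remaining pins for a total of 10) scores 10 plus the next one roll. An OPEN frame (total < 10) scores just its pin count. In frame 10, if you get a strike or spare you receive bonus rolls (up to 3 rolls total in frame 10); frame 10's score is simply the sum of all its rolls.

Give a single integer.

Frame 1: SPARE (8+2=10). 10 + next roll (4) = 14. Cumulative: 14
Frame 2: OPEN (4+5=9). Cumulative: 23
Frame 3: OPEN (0+6=6). Cumulative: 29
Frame 4: OPEN (2+4=6). Cumulative: 35
Frame 5: OPEN (6+3=9). Cumulative: 44
Frame 6: OPEN (6+2=8). Cumulative: 52
Frame 7: STRIKE. 10 + next two rolls (7+3) = 20. Cumulative: 72

Answer: 9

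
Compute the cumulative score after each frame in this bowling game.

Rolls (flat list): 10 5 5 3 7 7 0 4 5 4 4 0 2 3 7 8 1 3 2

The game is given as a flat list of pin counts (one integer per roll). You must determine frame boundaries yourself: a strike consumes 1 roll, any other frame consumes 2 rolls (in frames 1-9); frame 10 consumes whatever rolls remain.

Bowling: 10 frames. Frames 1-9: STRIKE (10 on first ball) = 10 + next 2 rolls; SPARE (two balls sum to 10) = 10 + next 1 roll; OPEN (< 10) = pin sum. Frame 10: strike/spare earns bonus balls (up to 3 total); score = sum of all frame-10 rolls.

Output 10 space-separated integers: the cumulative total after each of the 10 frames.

Frame 1: STRIKE. 10 + next two rolls (5+5) = 20. Cumulative: 20
Frame 2: SPARE (5+5=10). 10 + next roll (3) = 13. Cumulative: 33
Frame 3: SPARE (3+7=10). 10 + next roll (7) = 17. Cumulative: 50
Frame 4: OPEN (7+0=7). Cumulative: 57
Frame 5: OPEN (4+5=9). Cumulative: 66
Frame 6: OPEN (4+4=8). Cumulative: 74
Frame 7: OPEN (0+2=2). Cumulative: 76
Frame 8: SPARE (3+7=10). 10 + next roll (8) = 18. Cumulative: 94
Frame 9: OPEN (8+1=9). Cumulative: 103
Frame 10: OPEN. Sum of all frame-10 rolls (3+2) = 5. Cumulative: 108

Answer: 20 33 50 57 66 74 76 94 103 108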